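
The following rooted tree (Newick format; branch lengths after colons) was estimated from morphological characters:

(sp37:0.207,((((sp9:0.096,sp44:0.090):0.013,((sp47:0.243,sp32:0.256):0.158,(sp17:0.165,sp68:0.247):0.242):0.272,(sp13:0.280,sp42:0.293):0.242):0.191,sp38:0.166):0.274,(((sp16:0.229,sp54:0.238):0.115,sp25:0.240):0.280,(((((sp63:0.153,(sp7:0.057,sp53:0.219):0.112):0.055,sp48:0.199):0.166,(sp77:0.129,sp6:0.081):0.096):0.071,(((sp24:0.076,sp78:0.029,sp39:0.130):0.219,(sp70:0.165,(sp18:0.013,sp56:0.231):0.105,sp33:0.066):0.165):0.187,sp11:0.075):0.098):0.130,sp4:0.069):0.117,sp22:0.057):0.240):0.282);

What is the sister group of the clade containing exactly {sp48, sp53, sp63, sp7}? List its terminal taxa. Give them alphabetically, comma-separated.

sp6, sp77

The clade containing exactly {sp48, sp53, sp63, sp7} attaches to the tree at the node subtending (((sp63,(sp7,sp53)),sp48),(sp77,sp6)).
The other lineage descending from that same node — the sister group — is (sp77,sp6); its 2 tips in alphabetical order are the answer.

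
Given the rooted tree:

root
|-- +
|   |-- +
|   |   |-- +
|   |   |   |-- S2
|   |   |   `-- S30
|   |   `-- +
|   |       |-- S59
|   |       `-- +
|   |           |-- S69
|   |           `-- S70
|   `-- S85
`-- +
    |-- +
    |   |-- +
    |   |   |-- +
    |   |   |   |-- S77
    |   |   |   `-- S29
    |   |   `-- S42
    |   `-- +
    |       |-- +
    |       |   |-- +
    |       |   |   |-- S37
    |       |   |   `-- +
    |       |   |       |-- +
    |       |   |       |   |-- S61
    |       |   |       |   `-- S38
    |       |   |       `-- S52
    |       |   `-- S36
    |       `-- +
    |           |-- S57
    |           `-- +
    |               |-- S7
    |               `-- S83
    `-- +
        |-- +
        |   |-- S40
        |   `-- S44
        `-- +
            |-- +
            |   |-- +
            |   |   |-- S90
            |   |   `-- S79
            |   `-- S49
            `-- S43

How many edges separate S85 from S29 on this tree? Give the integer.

7

The MRCA of S85 and S29 is the root of the tree.
From S85 up to that node: 2 branches. From S29 up to the same node: 5 branches. Total: 2 + 5 = 7.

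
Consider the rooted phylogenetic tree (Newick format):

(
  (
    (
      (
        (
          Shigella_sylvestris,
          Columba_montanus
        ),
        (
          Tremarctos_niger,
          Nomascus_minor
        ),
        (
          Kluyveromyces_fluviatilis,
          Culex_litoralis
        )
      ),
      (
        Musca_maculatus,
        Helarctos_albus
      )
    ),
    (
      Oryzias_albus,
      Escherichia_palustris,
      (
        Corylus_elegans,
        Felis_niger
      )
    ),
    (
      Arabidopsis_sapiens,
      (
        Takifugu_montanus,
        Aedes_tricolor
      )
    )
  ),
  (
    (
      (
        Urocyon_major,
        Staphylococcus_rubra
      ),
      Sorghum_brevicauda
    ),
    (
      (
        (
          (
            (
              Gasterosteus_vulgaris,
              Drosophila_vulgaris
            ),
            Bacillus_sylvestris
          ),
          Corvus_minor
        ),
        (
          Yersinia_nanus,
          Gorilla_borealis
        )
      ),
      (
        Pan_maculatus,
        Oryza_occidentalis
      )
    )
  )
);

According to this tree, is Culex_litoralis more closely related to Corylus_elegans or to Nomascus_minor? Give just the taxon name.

The MRCA of Culex_litoralis and Nomascus_minor subtends ((Shigella_sylvestris,Columba_montanus),(Tremarctos_niger,Nomascus_minor),(Kluyveromyces_fluviatilis,Culex_litoralis)) (6 taxa).
The MRCA of Culex_litoralis and Corylus_elegans subtends ((((Shigella_sylvestris,Columba_montanus),(Tremarctos_niger,Nomascus_minor),(Kluyveromyces_fluviatilis,Culex_litoralis)),(Musca_maculatus,Helarctos_albus)),(Oryzias_albus,Escherichia_palustris,(Corylus_elegans,Felis_niger)),(Arabidopsis_sapiens,(Takifugu_montanus,Aedes_tricolor))) (15 taxa).
The first is nested inside the second, so Culex_litoralis shares a more recent common ancestor with Nomascus_minor.

Nomascus_minor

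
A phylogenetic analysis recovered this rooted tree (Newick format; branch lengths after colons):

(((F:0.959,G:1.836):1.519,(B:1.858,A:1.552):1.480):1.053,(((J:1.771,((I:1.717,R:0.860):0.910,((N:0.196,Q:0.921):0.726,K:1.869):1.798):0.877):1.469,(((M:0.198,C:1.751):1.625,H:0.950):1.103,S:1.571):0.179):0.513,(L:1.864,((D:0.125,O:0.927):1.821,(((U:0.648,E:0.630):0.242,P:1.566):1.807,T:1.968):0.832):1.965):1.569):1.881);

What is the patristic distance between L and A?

9.399

The path runs L → … → MRCA → … → A; the MRCA is the root of the tree.
Branch lengths along that path: 1.864 + 1.569 + 1.881 + 1.053 + 1.480 + 1.552 = 9.399.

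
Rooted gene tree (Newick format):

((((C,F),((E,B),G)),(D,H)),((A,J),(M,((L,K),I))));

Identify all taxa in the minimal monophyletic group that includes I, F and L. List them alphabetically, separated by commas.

A, B, C, D, E, F, G, H, I, J, K, L, M

Tracing I: it sits inside ((L,K),I).
Tracing F: it sits inside (C,F).
Tracing L: it sits inside (L,K).
The smallest clade enclosing all 3 is the whole tree (their MRCA is the root), so the answer is all 13 tips in alphabetical order.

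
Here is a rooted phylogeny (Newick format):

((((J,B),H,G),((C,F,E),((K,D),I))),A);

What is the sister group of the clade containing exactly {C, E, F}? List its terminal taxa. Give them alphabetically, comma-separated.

D, I, K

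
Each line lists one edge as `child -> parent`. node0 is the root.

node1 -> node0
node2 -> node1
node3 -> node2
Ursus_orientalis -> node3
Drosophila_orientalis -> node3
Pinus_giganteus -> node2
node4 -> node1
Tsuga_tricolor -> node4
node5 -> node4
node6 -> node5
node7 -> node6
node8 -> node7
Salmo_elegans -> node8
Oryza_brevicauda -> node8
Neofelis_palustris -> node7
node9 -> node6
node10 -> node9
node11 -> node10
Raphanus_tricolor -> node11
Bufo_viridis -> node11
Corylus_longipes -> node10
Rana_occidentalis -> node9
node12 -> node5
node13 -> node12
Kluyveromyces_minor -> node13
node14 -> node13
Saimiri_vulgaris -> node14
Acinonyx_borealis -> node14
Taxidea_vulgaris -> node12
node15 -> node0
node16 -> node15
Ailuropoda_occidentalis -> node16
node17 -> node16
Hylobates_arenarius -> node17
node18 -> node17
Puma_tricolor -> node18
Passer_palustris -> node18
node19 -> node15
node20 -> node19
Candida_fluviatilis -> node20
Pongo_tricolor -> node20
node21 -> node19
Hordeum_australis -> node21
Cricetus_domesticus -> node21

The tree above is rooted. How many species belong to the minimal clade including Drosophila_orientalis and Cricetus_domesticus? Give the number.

23

The MRCA of Drosophila_orientalis and Cricetus_domesticus is the root, so the clade is the entire tree.
That clade contains 23 terminal taxa: Acinonyx_borealis, Ailuropoda_occidentalis, Bufo_viridis, Candida_fluviatilis, Corylus_longipes, Cricetus_domesticus, Drosophila_orientalis, Hordeum_australis, Hylobates_arenarius, Kluyveromyces_minor, Neofelis_palustris, Oryza_brevicauda, Passer_palustris, Pinus_giganteus, Pongo_tricolor, Puma_tricolor, Rana_occidentalis, Raphanus_tricolor, Saimiri_vulgaris, Salmo_elegans, Taxidea_vulgaris, Tsuga_tricolor, Ursus_orientalis.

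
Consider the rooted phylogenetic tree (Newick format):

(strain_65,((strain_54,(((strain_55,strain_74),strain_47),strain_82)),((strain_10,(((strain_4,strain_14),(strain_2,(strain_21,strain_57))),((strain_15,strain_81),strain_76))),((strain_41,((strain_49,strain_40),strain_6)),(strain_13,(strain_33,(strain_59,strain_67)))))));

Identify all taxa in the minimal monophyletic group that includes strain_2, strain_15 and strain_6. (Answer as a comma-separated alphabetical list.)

strain_10, strain_13, strain_14, strain_15, strain_2, strain_21, strain_33, strain_4, strain_40, strain_41, strain_49, strain_57, strain_59, strain_6, strain_67, strain_76, strain_81

Tracing strain_2: it sits inside (strain_2,(strain_21,strain_57)).
Tracing strain_15: it sits inside (strain_15,strain_81).
Tracing strain_6: it sits inside ((strain_49,strain_40),strain_6).
The smallest clade enclosing all 3 is ((strain_10,(((strain_4,strain_14),(strain_2,(strain_21,strain_57))),((strain_15,strain_81),strain_76))),((strain_41,((strain_49,strain_40),strain_6)),(strain_13,(strain_33,(strain_59,strain_67))))); the answer is its 17 terminal taxa in alphabetical order.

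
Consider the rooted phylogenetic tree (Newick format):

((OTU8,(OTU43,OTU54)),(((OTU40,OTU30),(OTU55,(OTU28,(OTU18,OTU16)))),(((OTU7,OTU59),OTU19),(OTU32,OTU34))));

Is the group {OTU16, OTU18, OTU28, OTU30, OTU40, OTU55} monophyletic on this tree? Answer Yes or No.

The most recent common ancestor of these taxa subtends ((OTU40,OTU30),(OTU55,(OTU28,(OTU18,OTU16)))).
That clade has exactly 6 tips — every listed taxon and nothing else — so the group is monophyletic.

Yes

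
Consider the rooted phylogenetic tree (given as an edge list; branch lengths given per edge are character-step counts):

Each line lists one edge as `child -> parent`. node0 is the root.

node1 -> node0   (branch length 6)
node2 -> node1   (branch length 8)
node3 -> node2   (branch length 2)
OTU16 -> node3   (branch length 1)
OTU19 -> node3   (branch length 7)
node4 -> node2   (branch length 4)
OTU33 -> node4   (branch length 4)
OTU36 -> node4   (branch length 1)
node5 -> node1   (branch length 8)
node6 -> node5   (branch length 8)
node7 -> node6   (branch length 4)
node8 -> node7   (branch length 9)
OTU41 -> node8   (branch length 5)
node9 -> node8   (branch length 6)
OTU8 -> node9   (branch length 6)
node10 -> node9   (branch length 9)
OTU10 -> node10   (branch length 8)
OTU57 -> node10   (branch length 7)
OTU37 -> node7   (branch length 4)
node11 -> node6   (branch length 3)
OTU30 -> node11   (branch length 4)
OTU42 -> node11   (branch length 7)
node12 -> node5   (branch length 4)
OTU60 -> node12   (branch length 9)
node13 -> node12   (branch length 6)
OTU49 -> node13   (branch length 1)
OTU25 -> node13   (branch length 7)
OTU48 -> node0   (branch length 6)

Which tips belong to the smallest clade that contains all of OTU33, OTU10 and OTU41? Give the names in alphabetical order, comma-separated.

OTU10, OTU16, OTU19, OTU25, OTU30, OTU33, OTU36, OTU37, OTU41, OTU42, OTU49, OTU57, OTU60, OTU8

Tracing OTU33: it sits inside (OTU33,OTU36).
Tracing OTU10: it sits inside (OTU10,OTU57).
Tracing OTU41: it sits inside (OTU41,(OTU8,(OTU10,OTU57))).
The smallest clade enclosing all 3 is (((OTU16,OTU19),(OTU33,OTU36)),((((OTU41,(OTU8,(OTU10,OTU57))),OTU37),(OTU30,OTU42)),(OTU60,(OTU49,OTU25)))); the answer is its 14 terminal taxa in alphabetical order.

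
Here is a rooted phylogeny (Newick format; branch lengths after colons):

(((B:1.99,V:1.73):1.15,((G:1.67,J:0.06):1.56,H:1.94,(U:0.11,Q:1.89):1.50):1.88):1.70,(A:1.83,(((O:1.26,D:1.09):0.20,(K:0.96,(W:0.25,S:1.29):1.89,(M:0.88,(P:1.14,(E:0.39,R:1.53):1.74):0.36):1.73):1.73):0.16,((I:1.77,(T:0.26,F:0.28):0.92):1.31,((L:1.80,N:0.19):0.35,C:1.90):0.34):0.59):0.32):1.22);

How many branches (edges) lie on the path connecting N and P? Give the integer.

9

The MRCA of N and P is the node subtending (((O,D),(K,(W,S),(M,(P,(E,R))))),((I,(T,F)),((L,N),C))).
From N up to that node: 4 branches. From P up to the same node: 5 branches. Total: 4 + 5 = 9.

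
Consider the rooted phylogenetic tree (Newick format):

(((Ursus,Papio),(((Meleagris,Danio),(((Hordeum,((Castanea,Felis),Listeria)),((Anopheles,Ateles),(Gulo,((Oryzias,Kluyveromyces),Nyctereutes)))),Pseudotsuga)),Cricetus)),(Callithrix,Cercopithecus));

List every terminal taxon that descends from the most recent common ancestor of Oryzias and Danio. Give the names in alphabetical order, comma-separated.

Anopheles, Ateles, Castanea, Danio, Felis, Gulo, Hordeum, Kluyveromyces, Listeria, Meleagris, Nyctereutes, Oryzias, Pseudotsuga

Tracing Oryzias: it sits inside (Oryzias,Kluyveromyces).
Tracing Danio: it sits inside (Meleagris,Danio).
The smallest clade enclosing both is ((Meleagris,Danio),(((Hordeum,((Castanea,Felis),Listeria)),((Anopheles,Ateles),(Gulo,((Oryzias,Kluyveromyces),Nyctereutes)))),Pseudotsuga)); the answer is its 13 terminal taxa in alphabetical order.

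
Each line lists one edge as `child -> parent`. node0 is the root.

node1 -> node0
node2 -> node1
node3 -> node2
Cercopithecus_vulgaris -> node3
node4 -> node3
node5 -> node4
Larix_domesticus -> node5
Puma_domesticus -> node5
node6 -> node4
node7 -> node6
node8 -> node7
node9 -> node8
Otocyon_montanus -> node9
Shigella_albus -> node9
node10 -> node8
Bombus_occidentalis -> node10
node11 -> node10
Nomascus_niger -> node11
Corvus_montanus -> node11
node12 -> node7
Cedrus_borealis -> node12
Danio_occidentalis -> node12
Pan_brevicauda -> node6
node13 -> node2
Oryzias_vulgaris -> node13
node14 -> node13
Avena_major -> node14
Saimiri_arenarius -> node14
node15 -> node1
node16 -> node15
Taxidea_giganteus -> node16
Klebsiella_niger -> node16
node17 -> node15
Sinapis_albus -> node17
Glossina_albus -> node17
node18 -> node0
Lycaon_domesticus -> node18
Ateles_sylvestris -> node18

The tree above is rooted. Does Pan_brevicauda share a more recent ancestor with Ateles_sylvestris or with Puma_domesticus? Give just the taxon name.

Puma_domesticus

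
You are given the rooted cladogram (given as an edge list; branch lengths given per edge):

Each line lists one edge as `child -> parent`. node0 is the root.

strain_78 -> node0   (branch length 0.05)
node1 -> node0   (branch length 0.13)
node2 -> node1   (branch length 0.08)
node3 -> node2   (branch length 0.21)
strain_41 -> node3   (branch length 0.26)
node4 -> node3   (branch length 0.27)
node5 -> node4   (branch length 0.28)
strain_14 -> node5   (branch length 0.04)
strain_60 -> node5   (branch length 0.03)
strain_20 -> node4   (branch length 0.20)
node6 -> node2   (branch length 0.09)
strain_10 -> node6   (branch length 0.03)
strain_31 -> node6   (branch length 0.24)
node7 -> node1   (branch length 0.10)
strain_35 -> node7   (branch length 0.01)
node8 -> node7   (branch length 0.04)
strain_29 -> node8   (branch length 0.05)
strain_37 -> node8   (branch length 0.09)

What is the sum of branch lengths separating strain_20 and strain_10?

The path runs strain_20 → … → MRCA → … → strain_10; the MRCA is the node subtending ((strain_41,((strain_14,strain_60),strain_20)),(strain_10,strain_31)).
Branch lengths along that path: 0.20 + 0.27 + 0.21 + 0.09 + 0.03 = 0.80.

0.80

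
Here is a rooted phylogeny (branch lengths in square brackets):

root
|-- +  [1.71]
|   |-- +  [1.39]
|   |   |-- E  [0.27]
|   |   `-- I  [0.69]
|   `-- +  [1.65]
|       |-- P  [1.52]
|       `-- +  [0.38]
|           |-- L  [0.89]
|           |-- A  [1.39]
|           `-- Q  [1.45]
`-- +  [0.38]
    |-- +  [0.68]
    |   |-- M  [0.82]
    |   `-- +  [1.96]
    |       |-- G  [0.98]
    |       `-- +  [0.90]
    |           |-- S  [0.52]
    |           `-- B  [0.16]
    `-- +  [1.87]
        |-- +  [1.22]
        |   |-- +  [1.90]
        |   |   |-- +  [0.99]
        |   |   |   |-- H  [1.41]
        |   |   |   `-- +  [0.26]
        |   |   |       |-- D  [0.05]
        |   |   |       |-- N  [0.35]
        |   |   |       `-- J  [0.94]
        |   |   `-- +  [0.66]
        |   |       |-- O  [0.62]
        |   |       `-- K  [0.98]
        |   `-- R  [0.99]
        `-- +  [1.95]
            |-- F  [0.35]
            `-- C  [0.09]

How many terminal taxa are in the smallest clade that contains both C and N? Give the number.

The MRCA of C and N is the node subtending ((((H,(D,N,J)),(O,K)),R),(F,C)).
That clade contains 9 terminal taxa: C, D, F, H, J, K, N, O, R.

9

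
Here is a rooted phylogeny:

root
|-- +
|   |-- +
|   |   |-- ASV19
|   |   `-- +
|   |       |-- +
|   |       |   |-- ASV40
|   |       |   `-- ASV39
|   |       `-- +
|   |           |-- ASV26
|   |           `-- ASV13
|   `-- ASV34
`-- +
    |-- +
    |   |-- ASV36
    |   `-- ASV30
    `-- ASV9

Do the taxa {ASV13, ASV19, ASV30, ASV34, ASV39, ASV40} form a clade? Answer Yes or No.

The MRCA of the listed taxa is the root, so the smallest clade containing them is the whole tree.
That clade also contains ASV26, ASV36, ASV9, which are not in the proposed group, so the group is not monophyletic.

No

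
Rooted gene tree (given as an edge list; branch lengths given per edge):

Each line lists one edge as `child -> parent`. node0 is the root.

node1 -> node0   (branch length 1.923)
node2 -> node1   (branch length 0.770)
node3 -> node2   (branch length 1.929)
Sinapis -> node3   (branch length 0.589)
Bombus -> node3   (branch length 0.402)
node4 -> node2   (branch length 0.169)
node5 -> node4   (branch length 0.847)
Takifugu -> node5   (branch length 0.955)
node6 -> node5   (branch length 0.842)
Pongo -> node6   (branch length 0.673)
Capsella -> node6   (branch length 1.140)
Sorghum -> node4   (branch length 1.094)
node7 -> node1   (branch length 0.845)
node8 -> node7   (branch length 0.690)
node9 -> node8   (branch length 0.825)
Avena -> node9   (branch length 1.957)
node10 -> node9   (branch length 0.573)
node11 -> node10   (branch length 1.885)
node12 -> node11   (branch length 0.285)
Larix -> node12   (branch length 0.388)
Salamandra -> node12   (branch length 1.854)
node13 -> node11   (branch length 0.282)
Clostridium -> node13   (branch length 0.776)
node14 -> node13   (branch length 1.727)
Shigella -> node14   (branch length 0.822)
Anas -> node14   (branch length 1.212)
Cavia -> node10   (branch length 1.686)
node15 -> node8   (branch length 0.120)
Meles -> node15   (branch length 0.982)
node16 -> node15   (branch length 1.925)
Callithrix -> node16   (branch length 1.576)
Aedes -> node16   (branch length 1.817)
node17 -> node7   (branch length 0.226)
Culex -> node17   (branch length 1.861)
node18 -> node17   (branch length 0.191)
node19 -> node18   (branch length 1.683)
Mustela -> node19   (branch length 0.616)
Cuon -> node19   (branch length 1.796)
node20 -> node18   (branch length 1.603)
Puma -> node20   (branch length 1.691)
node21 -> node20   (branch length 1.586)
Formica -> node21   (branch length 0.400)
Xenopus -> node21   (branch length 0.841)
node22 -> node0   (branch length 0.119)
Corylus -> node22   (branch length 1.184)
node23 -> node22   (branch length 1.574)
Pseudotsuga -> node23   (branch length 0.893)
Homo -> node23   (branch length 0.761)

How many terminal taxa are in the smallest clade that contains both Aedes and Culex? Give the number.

16

The MRCA of Aedes and Culex is the node subtending (((Avena,(((Larix,Salamandra),(Clostridium,(Shigella,Anas))),Cavia)),(Meles,(Callithrix,Aedes))),(Culex,((Mustela,Cuon),(Puma,(Formica,Xenopus))))).
That clade contains 16 terminal taxa: Aedes, Anas, Avena, Callithrix, Cavia, Clostridium, Culex, Cuon, Formica, Larix, Meles, Mustela, Puma, Salamandra, Shigella, Xenopus.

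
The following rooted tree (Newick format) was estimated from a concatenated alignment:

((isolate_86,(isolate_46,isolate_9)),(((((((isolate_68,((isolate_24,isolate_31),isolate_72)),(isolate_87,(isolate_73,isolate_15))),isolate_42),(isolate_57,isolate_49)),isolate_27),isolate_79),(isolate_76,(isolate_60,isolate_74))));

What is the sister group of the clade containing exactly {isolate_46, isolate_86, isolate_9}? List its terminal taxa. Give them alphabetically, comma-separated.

The clade containing exactly {isolate_46, isolate_86, isolate_9} attaches directly to the root of the tree.
The other lineage descending from that same node — the sister group — is (((((((isolate_68,((isolate_24,isolate_31),isolate_72)),(isolate_87,(isolate_73,isolate_15))),isolate_42),(isolate_57,isolate_49)),isolate_27),isolate_79),(isolate_76,(isolate_60,isolate_74))); its 15 tips in alphabetical order are the answer.

isolate_15, isolate_24, isolate_27, isolate_31, isolate_42, isolate_49, isolate_57, isolate_60, isolate_68, isolate_72, isolate_73, isolate_74, isolate_76, isolate_79, isolate_87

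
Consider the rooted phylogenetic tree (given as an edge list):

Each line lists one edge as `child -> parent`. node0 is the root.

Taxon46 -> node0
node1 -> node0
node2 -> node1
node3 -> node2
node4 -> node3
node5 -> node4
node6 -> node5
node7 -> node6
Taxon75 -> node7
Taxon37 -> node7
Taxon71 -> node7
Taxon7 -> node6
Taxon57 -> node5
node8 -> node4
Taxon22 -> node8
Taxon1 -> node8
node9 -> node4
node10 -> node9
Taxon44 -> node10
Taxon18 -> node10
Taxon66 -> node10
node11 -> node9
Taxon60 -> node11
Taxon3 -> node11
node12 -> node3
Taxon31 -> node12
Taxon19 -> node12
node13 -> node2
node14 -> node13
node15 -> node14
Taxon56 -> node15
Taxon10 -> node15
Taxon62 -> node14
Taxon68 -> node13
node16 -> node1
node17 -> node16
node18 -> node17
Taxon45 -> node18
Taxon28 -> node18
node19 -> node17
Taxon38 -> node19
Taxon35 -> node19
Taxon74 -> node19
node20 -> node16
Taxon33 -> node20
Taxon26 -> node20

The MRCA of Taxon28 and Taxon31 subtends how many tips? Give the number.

The MRCA of Taxon28 and Taxon31 is the node subtending (((((((Taxon75,Taxon37,Taxon71),Taxon7),Taxon57),(Taxon22,Taxon1),((Taxon44,Taxon18,Taxon66),(Taxon60,Taxon3))),(Taxon31,Taxon19)),(((Taxon56,Taxon10),Taxon62),Taxon68)),(((Taxon45,Taxon28),(Taxon38,Taxon35,Taxon74)),(Taxon33,Taxon26))).
That clade contains 25 terminal taxa: Taxon1, Taxon10, Taxon18, Taxon19, Taxon22, Taxon26, Taxon28, Taxon3, Taxon31, Taxon33, Taxon35, Taxon37, Taxon38, Taxon44, Taxon45, Taxon56, Taxon57, Taxon60, Taxon62, Taxon66, Taxon68, Taxon7, Taxon71, Taxon74, Taxon75.

25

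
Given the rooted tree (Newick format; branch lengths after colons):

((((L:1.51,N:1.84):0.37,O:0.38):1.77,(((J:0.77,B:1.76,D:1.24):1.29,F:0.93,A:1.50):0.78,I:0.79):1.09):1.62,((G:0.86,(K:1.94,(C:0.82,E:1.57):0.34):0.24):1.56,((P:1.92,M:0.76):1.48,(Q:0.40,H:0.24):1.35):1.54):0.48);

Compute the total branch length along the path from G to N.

8.50

The path runs G → … → MRCA → … → N; the MRCA is the root of the tree.
Branch lengths along that path: 0.86 + 1.56 + 0.48 + 1.62 + 1.77 + 0.37 + 1.84 = 8.50.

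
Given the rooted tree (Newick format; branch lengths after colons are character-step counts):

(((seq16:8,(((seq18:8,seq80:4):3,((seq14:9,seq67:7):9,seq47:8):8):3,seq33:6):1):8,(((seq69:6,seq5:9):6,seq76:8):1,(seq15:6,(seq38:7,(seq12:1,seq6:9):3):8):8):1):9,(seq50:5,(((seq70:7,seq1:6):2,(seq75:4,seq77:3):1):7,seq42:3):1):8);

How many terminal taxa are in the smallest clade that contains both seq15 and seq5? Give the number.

The MRCA of seq15 and seq5 is the node subtending (((seq69,seq5),seq76),(seq15,(seq38,(seq12,seq6)))).
That clade contains 7 terminal taxa: seq12, seq15, seq38, seq5, seq6, seq69, seq76.

7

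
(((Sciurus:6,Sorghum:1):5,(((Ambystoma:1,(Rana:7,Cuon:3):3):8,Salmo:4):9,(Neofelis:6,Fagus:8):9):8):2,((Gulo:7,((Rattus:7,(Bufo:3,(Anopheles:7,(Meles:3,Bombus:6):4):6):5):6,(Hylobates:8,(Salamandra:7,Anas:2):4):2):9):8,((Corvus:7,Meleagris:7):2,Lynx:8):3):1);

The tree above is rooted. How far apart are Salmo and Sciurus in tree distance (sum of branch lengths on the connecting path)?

32

The path runs Salmo → … → MRCA → … → Sciurus; the MRCA is the node subtending ((Sciurus,Sorghum),(((Ambystoma,(Rana,Cuon)),Salmo),(Neofelis,Fagus))).
Branch lengths along that path: 4 + 9 + 8 + 5 + 6 = 32.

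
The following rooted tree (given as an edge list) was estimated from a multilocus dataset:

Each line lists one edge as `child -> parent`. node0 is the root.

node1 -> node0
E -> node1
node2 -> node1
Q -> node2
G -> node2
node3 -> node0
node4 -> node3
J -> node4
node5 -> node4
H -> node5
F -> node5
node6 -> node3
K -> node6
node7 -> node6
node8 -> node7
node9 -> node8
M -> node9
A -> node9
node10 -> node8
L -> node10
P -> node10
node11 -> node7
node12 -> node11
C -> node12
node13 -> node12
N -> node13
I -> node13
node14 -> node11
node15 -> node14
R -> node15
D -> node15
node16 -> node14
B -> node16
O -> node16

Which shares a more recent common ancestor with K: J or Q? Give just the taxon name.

J

The MRCA of K and J subtends ((J,(H,F)),(K,(((M,A),(L,P)),((C,(N,I)),((R,D),(B,O)))))) (15 taxa).
The MRCA of K and Q is the root, subtending the entire tree (18 taxa).
The first is nested inside the second, so K shares a more recent common ancestor with J.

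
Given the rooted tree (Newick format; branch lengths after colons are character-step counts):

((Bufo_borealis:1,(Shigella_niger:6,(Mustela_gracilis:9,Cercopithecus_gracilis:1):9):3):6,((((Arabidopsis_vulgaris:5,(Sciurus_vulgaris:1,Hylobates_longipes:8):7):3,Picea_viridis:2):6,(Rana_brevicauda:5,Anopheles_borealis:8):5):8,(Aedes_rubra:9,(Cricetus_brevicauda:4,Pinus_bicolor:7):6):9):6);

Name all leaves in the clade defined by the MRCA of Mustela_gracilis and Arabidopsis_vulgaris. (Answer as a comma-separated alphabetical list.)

Aedes_rubra, Anopheles_borealis, Arabidopsis_vulgaris, Bufo_borealis, Cercopithecus_gracilis, Cricetus_brevicauda, Hylobates_longipes, Mustela_gracilis, Picea_viridis, Pinus_bicolor, Rana_brevicauda, Sciurus_vulgaris, Shigella_niger

Tracing Mustela_gracilis: it sits inside (Mustela_gracilis,Cercopithecus_gracilis).
Tracing Arabidopsis_vulgaris: it sits inside (Arabidopsis_vulgaris,(Sciurus_vulgaris,Hylobates_longipes)).
The smallest clade enclosing both is the whole tree (their MRCA is the root), so the answer is all 13 tips in alphabetical order.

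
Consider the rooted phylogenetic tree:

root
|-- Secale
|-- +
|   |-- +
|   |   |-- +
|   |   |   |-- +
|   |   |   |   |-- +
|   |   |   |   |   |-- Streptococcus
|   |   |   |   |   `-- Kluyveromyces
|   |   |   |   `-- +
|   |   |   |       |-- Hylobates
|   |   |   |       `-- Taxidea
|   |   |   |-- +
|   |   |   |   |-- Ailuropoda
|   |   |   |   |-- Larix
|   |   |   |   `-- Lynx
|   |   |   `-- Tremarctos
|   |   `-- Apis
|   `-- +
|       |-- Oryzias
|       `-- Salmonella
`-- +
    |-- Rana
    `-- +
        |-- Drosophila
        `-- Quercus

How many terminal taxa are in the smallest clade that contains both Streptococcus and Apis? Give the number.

9

The MRCA of Streptococcus and Apis is the node subtending ((((Streptococcus,Kluyveromyces),(Hylobates,Taxidea)),(Ailuropoda,Larix,Lynx),Tremarctos),Apis).
That clade contains 9 terminal taxa: Ailuropoda, Apis, Hylobates, Kluyveromyces, Larix, Lynx, Streptococcus, Taxidea, Tremarctos.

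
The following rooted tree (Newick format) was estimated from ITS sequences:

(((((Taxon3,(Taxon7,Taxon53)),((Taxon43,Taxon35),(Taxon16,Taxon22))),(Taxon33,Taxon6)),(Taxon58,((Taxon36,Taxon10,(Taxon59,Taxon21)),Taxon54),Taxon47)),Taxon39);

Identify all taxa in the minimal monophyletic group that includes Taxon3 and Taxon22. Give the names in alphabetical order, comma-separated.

Tracing Taxon3: it sits inside (Taxon3,(Taxon7,Taxon53)).
Tracing Taxon22: it sits inside (Taxon16,Taxon22).
The smallest clade enclosing both is ((Taxon3,(Taxon7,Taxon53)),((Taxon43,Taxon35),(Taxon16,Taxon22))); the answer is its 7 terminal taxa in alphabetical order.

Taxon16, Taxon22, Taxon3, Taxon35, Taxon43, Taxon53, Taxon7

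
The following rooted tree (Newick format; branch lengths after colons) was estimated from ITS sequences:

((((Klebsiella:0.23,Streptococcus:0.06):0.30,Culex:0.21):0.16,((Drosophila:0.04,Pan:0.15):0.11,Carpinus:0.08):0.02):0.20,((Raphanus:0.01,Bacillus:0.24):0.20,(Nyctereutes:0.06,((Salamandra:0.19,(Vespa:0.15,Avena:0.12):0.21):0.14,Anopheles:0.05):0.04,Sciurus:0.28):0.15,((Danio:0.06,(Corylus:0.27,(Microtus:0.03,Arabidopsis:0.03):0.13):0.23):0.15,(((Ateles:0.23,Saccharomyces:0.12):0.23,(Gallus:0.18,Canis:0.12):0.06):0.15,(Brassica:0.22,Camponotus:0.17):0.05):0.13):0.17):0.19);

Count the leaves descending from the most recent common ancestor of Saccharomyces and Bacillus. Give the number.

18

The MRCA of Saccharomyces and Bacillus is the node subtending ((Raphanus,Bacillus),(Nyctereutes,((Salamandra,(Vespa,Avena)),Anopheles),Sciurus),((Danio,(Corylus,(Microtus,Arabidopsis))),(((Ateles,Saccharomyces),(Gallus,Canis)),(Brassica,Camponotus)))).
That clade contains 18 terminal taxa: Anopheles, Arabidopsis, Ateles, Avena, Bacillus, Brassica, Camponotus, Canis, Corylus, Danio, Gallus, Microtus, Nyctereutes, Raphanus, Saccharomyces, Salamandra, Sciurus, Vespa.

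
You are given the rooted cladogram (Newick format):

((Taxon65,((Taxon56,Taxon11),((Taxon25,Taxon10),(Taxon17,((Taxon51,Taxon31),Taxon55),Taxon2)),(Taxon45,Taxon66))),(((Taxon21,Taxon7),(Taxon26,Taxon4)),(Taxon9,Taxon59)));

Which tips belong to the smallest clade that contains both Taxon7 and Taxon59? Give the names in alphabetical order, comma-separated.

Tracing Taxon7: it sits inside (Taxon21,Taxon7).
Tracing Taxon59: it sits inside (Taxon9,Taxon59).
The smallest clade enclosing both is (((Taxon21,Taxon7),(Taxon26,Taxon4)),(Taxon9,Taxon59)); the answer is its 6 terminal taxa in alphabetical order.

Taxon21, Taxon26, Taxon4, Taxon59, Taxon7, Taxon9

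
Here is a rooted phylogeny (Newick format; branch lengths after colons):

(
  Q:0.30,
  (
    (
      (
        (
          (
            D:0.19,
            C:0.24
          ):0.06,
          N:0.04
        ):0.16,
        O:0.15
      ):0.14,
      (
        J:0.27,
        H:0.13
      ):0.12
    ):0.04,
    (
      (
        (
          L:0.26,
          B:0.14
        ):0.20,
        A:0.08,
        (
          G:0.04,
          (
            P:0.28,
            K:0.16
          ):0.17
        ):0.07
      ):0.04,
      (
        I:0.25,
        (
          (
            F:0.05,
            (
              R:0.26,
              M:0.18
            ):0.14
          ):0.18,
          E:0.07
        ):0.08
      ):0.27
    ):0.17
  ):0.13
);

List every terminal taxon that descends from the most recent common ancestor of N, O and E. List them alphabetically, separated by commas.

Tracing N: it sits inside ((D,C),N).
Tracing O: it sits inside (((D,C),N),O).
Tracing E: it sits inside ((F,(R,M)),E).
The smallest clade enclosing all 3 is (((((D,C),N),O),(J,H)),(((L,B),A,(G,(P,K))),(I,((F,(R,M)),E)))); the answer is its 17 terminal taxa in alphabetical order.

A, B, C, D, E, F, G, H, I, J, K, L, M, N, O, P, R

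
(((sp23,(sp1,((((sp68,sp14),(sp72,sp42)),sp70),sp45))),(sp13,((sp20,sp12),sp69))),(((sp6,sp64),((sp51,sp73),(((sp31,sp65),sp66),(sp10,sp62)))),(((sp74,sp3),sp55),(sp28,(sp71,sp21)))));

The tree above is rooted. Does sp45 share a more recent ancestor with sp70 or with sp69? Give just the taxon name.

sp70

The MRCA of sp45 and sp70 subtends ((((sp68,sp14),(sp72,sp42)),sp70),sp45) (6 taxa).
The MRCA of sp45 and sp69 subtends ((sp23,(sp1,((((sp68,sp14),(sp72,sp42)),sp70),sp45))),(sp13,((sp20,sp12),sp69))) (12 taxa).
The first is nested inside the second, so sp45 shares a more recent common ancestor with sp70.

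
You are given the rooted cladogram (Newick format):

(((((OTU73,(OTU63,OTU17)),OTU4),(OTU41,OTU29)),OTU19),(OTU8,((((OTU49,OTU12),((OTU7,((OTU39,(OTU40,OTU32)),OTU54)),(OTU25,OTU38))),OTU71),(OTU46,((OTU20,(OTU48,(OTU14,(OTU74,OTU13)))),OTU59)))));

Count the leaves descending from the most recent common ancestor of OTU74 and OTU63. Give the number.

The MRCA of OTU74 and OTU63 is the root, so the clade is the entire tree.
That clade contains 25 terminal taxa: OTU12, OTU13, OTU14, OTU17, OTU19, OTU20, OTU25, OTU29, OTU32, OTU38, OTU39, OTU4, OTU40, OTU41, OTU46, OTU48, OTU49, OTU54, OTU59, OTU63, OTU7, OTU71, OTU73, OTU74, OTU8.

25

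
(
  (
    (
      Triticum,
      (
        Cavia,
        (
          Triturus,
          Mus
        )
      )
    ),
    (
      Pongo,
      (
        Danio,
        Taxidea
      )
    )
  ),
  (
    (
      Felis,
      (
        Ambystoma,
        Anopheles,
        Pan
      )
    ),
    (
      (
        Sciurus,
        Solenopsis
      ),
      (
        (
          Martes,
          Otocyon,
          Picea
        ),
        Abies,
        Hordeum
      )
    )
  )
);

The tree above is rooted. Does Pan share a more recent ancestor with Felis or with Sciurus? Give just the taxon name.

Felis

The MRCA of Pan and Felis subtends (Felis,(Ambystoma,Anopheles,Pan)) (4 taxa).
The MRCA of Pan and Sciurus subtends ((Felis,(Ambystoma,Anopheles,Pan)),((Sciurus,Solenopsis),((Martes,Otocyon,Picea),Abies,Hordeum))) (11 taxa).
The first is nested inside the second, so Pan shares a more recent common ancestor with Felis.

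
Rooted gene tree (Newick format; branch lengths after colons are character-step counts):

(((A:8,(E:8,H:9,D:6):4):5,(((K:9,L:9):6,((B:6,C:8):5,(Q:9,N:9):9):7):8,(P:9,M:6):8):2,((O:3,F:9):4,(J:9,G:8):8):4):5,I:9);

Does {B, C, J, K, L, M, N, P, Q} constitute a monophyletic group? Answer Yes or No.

No

The MRCA of the listed taxa subtends ((A,(E,H,D)),(((K,L),((B,C),(Q,N))),(P,M)),((O,F),(J,G))).
That clade also contains A, D, E, F, G, H, O, which are not in the proposed group, so the group is not monophyletic.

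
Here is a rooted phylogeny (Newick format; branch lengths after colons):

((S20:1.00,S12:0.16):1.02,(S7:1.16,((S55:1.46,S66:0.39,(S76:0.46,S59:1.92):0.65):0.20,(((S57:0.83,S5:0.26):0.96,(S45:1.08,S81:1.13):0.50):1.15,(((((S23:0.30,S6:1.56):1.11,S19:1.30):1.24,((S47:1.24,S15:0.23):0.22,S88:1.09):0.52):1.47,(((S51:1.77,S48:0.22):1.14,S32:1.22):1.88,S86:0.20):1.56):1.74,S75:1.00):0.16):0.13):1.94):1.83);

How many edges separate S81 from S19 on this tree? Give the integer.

The MRCA of S81 and S19 is the node subtending (((S57,S5),(S45,S81)),(((((S23,S6),S19),((S47,S15),S88)),(((S51,S48),S32),S86)),S75)).
From S81 up to that node: 3 branches. From S19 up to the same node: 5 branches. Total: 3 + 5 = 8.

8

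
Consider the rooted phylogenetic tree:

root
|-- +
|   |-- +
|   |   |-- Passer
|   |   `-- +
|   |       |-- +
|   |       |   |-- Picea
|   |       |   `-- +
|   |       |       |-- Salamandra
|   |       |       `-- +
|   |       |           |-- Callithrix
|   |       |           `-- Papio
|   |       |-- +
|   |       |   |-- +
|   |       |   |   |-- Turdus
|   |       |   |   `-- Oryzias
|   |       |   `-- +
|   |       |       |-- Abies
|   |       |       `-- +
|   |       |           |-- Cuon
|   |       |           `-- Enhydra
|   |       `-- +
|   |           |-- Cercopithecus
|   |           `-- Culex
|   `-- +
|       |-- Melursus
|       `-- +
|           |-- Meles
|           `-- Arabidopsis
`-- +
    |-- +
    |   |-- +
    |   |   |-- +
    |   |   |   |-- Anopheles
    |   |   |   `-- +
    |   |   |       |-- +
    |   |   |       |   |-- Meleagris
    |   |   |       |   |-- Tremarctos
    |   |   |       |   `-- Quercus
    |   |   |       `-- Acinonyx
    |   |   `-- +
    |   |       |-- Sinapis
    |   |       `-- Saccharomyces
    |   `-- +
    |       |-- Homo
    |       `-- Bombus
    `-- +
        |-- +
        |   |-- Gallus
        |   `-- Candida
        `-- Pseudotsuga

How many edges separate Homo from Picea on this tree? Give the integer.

9

The MRCA of Homo and Picea is the root of the tree.
From Homo up to that node: 4 branches. From Picea up to the same node: 5 branches. Total: 4 + 5 = 9.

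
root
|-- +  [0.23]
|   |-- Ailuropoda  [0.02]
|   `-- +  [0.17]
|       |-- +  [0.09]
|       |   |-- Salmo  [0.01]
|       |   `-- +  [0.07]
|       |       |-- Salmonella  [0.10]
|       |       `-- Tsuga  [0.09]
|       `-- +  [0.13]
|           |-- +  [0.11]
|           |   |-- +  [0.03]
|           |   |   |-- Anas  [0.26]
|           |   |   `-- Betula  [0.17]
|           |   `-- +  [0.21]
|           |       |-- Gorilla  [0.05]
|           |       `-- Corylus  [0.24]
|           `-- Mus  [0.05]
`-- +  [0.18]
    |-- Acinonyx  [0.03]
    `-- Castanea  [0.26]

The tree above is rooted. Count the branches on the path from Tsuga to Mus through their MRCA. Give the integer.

5

The MRCA of Tsuga and Mus is the node subtending ((Salmo,(Salmonella,Tsuga)),(((Anas,Betula),(Gorilla,Corylus)),Mus)).
From Tsuga up to that node: 3 branches. From Mus up to the same node: 2 branches. Total: 3 + 2 = 5.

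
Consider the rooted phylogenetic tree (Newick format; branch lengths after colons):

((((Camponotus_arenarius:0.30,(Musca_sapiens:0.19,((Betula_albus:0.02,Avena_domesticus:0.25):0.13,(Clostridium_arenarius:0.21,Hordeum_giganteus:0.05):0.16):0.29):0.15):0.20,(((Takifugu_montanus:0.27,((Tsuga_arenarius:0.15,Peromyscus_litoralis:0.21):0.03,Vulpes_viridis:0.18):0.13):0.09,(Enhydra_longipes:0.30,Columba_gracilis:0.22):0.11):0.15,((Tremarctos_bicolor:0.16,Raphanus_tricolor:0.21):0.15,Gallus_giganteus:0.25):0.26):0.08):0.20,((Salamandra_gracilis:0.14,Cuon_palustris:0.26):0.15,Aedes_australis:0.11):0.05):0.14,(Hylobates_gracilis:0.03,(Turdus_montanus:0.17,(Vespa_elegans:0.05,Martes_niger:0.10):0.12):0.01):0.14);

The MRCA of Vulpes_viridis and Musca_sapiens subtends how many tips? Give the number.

15

The MRCA of Vulpes_viridis and Musca_sapiens is the node subtending ((Camponotus_arenarius,(Musca_sapiens,((Betula_albus,Avena_domesticus),(Clostridium_arenarius,Hordeum_giganteus)))),(((Takifugu_montanus,((Tsuga_arenarius,Peromyscus_litoralis),Vulpes_viridis)),(Enhydra_longipes,Columba_gracilis)),((Tremarctos_bicolor,Raphanus_tricolor),Gallus_giganteus))).
That clade contains 15 terminal taxa: Avena_domesticus, Betula_albus, Camponotus_arenarius, Clostridium_arenarius, Columba_gracilis, Enhydra_longipes, Gallus_giganteus, Hordeum_giganteus, Musca_sapiens, Peromyscus_litoralis, Raphanus_tricolor, Takifugu_montanus, Tremarctos_bicolor, Tsuga_arenarius, Vulpes_viridis.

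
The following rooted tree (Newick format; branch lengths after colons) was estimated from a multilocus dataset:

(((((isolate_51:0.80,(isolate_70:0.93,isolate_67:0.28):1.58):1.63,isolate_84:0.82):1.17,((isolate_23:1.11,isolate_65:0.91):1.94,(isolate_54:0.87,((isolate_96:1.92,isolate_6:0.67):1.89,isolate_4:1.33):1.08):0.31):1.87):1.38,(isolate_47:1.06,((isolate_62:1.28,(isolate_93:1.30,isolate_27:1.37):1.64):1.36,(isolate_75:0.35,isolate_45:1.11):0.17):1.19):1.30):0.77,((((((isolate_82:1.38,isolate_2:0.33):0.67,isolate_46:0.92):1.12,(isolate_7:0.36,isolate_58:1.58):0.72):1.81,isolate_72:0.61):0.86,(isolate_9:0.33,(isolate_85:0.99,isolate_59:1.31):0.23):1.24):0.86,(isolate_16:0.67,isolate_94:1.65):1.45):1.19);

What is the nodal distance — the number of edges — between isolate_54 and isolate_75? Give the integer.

The MRCA of isolate_54 and isolate_75 is the node subtending ((((isolate_51,(isolate_70,isolate_67)),isolate_84),((isolate_23,isolate_65),(isolate_54,((isolate_96,isolate_6),isolate_4)))),(isolate_47,((isolate_62,(isolate_93,isolate_27)),(isolate_75,isolate_45)))).
From isolate_54 up to that node: 4 branches. From isolate_75 up to the same node: 4 branches. Total: 4 + 4 = 8.

8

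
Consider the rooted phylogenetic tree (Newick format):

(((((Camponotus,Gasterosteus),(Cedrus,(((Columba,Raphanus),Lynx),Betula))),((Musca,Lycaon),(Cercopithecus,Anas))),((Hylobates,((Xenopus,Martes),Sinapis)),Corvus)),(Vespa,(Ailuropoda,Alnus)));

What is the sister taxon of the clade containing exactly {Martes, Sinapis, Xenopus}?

Hylobates

The clade containing exactly {Martes, Sinapis, Xenopus} attaches to the tree at the node subtending (Hylobates,((Xenopus,Martes),Sinapis)).
The other lineage descending from that same node — the sister group — is the single tip Hylobates.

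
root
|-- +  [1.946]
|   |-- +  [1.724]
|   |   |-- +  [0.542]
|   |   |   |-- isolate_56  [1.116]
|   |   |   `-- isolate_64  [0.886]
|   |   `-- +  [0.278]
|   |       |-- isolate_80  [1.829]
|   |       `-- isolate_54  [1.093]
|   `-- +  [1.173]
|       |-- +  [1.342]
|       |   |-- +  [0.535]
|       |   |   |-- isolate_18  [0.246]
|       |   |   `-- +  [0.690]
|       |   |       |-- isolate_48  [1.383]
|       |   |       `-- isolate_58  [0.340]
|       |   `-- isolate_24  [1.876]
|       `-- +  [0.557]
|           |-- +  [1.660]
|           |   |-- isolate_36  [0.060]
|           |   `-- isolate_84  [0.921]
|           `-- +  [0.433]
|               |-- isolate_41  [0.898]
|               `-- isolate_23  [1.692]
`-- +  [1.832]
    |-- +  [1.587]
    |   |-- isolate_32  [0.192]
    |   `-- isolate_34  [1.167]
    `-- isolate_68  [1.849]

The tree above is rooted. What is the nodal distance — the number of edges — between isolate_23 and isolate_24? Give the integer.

The MRCA of isolate_23 and isolate_24 is the node subtending (((isolate_18,(isolate_48,isolate_58)),isolate_24),((isolate_36,isolate_84),(isolate_41,isolate_23))).
From isolate_23 up to that node: 3 branches. From isolate_24 up to the same node: 2 branches. Total: 3 + 2 = 5.

5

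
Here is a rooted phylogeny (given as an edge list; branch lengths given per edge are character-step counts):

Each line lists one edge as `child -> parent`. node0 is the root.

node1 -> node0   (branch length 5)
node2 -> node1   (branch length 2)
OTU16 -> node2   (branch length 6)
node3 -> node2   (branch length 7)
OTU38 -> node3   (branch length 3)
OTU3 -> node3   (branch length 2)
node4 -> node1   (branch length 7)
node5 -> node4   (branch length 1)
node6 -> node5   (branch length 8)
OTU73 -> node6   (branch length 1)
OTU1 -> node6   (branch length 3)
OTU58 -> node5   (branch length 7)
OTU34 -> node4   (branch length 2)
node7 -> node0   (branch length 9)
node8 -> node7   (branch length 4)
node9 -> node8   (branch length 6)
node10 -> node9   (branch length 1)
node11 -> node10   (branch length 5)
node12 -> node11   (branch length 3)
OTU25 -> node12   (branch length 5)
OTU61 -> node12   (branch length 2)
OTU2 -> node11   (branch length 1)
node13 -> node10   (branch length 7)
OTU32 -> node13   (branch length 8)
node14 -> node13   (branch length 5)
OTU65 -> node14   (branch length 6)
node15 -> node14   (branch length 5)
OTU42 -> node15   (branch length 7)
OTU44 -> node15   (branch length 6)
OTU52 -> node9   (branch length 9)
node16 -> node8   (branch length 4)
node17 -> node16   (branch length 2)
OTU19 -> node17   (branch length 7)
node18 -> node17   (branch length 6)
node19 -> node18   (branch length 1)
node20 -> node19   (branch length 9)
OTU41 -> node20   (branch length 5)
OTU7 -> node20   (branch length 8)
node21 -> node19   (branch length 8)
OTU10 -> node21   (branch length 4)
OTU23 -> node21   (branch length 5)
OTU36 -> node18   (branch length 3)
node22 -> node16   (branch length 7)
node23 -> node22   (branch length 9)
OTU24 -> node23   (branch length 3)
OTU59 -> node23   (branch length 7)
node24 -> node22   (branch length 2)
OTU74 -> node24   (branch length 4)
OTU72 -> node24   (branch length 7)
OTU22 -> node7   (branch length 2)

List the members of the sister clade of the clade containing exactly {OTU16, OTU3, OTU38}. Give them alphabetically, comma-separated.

OTU1, OTU34, OTU58, OTU73

The clade containing exactly {OTU16, OTU3, OTU38} attaches to the tree at the node subtending ((OTU16,(OTU38,OTU3)),(((OTU73,OTU1),OTU58),OTU34)).
The other lineage descending from that same node — the sister group — is (((OTU73,OTU1),OTU58),OTU34); its 4 tips in alphabetical order are the answer.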